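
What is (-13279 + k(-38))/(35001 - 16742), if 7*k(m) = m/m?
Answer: -92952/127813 ≈ -0.72725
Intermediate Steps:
k(m) = 1/7 (k(m) = (m/m)/7 = (1/7)*1 = 1/7)
(-13279 + k(-38))/(35001 - 16742) = (-13279 + 1/7)/(35001 - 16742) = -92952/7/18259 = -92952/7*1/18259 = -92952/127813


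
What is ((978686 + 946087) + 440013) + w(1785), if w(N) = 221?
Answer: 2365007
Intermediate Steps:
((978686 + 946087) + 440013) + w(1785) = ((978686 + 946087) + 440013) + 221 = (1924773 + 440013) + 221 = 2364786 + 221 = 2365007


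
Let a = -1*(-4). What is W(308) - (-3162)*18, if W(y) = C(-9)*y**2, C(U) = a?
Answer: 436372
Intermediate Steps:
a = 4
C(U) = 4
W(y) = 4*y**2
W(308) - (-3162)*18 = 4*308**2 - (-3162)*18 = 4*94864 - 1*(-56916) = 379456 + 56916 = 436372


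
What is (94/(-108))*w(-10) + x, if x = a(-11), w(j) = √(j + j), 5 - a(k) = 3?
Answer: 2 - 47*I*√5/27 ≈ 2.0 - 3.8924*I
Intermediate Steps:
a(k) = 2 (a(k) = 5 - 1*3 = 5 - 3 = 2)
w(j) = √2*√j (w(j) = √(2*j) = √2*√j)
x = 2
(94/(-108))*w(-10) + x = (94/(-108))*(√2*√(-10)) + 2 = (94*(-1/108))*(√2*(I*√10)) + 2 = -47*I*√5/27 + 2 = 2 - 47*I*√5/27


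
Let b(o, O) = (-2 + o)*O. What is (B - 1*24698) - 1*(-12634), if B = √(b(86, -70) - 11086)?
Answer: -12064 + I*√16966 ≈ -12064.0 + 130.25*I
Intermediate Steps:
b(o, O) = O*(-2 + o)
B = I*√16966 (B = √(-70*(-2 + 86) - 11086) = √(-70*84 - 11086) = √(-5880 - 11086) = √(-16966) = I*√16966 ≈ 130.25*I)
(B - 1*24698) - 1*(-12634) = (I*√16966 - 1*24698) - 1*(-12634) = (I*√16966 - 24698) + 12634 = (-24698 + I*√16966) + 12634 = -12064 + I*√16966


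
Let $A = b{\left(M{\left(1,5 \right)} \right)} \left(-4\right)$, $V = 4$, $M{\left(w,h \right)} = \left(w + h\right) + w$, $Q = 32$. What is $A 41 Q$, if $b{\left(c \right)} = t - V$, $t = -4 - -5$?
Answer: $15744$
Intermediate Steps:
$t = 1$ ($t = -4 + 5 = 1$)
$M{\left(w,h \right)} = h + 2 w$ ($M{\left(w,h \right)} = \left(h + w\right) + w = h + 2 w$)
$b{\left(c \right)} = -3$ ($b{\left(c \right)} = 1 - 4 = -3$)
$A = 12$ ($A = \left(-3\right) \left(-4\right) = 12$)
$A 41 Q = 12 \cdot 41 \cdot 32 = 492 \cdot 32 = 15744$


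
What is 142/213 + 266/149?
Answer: 1096/447 ≈ 2.4519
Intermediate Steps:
142/213 + 266/149 = 142*(1/213) + 266*(1/149) = 2/3 + 266/149 = 1096/447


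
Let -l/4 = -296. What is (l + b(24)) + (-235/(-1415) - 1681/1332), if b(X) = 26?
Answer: 455703641/376956 ≈ 1208.9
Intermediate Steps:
l = 1184 (l = -4*(-296) = 1184)
(l + b(24)) + (-235/(-1415) - 1681/1332) = (1184 + 26) + (-235/(-1415) - 1681/1332) = 1210 + (-235*(-1/1415) - 1681*1/1332) = 1210 + (47/283 - 1681/1332) = 1210 - 413119/376956 = 455703641/376956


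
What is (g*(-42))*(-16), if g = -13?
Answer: -8736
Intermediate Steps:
(g*(-42))*(-16) = -13*(-42)*(-16) = 546*(-16) = -8736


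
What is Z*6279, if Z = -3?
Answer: -18837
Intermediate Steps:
Z*6279 = -3*6279 = -18837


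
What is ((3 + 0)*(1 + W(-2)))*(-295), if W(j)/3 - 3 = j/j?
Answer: -11505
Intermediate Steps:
W(j) = 12 (W(j) = 9 + 3*(j/j) = 9 + 3*1 = 9 + 3 = 12)
((3 + 0)*(1 + W(-2)))*(-295) = ((3 + 0)*(1 + 12))*(-295) = (3*13)*(-295) = 39*(-295) = -11505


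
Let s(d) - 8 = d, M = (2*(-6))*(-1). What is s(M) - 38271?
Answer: -38251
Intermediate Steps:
M = 12 (M = -12*(-1) = 12)
s(d) = 8 + d
s(M) - 38271 = (8 + 12) - 38271 = 20 - 38271 = -38251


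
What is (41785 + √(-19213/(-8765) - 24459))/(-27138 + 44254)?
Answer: 41785/17116 + I*√1878899776330/150021740 ≈ 2.4413 + 0.0091369*I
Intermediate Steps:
(41785 + √(-19213/(-8765) - 24459))/(-27138 + 44254) = (41785 + √(-19213*(-1/8765) - 24459))/17116 = (41785 + √(19213/8765 - 24459))*(1/17116) = (41785 + √(-214363922/8765))*(1/17116) = (41785 + I*√1878899776330/8765)*(1/17116) = 41785/17116 + I*√1878899776330/150021740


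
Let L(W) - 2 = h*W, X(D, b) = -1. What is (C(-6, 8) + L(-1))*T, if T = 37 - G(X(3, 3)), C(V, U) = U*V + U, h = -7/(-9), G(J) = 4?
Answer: -3839/3 ≈ -1279.7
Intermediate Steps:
h = 7/9 (h = -7*(-⅑) = 7/9 ≈ 0.77778)
C(V, U) = U + U*V
T = 33 (T = 37 - 1*4 = 37 - 4 = 33)
L(W) = 2 + 7*W/9
(C(-6, 8) + L(-1))*T = (8*(1 - 6) + (2 + (7/9)*(-1)))*33 = (8*(-5) + (2 - 7/9))*33 = (-40 + 11/9)*33 = -349/9*33 = -3839/3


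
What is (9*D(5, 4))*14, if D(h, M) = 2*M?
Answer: 1008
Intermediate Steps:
(9*D(5, 4))*14 = (9*(2*4))*14 = (9*8)*14 = 72*14 = 1008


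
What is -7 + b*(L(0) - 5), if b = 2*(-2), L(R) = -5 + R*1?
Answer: 33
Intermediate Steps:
L(R) = -5 + R
b = -4
-7 + b*(L(0) - 5) = -7 - 4*((-5 + 0) - 5) = -7 - 4*(-5 - 5) = -7 - 4*(-10) = -7 + 40 = 33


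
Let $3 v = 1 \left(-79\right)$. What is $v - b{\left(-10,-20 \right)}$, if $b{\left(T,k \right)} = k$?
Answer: $- \frac{19}{3} \approx -6.3333$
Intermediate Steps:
$v = - \frac{79}{3}$ ($v = \frac{1 \left(-79\right)}{3} = \frac{1}{3} \left(-79\right) = - \frac{79}{3} \approx -26.333$)
$v - b{\left(-10,-20 \right)} = - \frac{79}{3} - -20 = - \frac{79}{3} + 20 = - \frac{19}{3}$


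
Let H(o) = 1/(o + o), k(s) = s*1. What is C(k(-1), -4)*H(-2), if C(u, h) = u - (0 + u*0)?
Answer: 1/4 ≈ 0.25000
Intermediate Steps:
k(s) = s
C(u, h) = u (C(u, h) = u - (0 + 0) = u - 1*0 = u + 0 = u)
H(o) = 1/(2*o)
C(k(-1), -4)*H(-2) = -1/(2*(-2)) = -(-1)/(2*2) = -1*(-1/4) = 1/4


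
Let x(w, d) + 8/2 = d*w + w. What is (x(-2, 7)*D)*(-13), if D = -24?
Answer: -6240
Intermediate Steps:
x(w, d) = -4 + w + d*w (x(w, d) = -4 + (d*w + w) = -4 + (w + d*w) = -4 + w + d*w)
(x(-2, 7)*D)*(-13) = ((-4 - 2 + 7*(-2))*(-24))*(-13) = ((-4 - 2 - 14)*(-24))*(-13) = -20*(-24)*(-13) = 480*(-13) = -6240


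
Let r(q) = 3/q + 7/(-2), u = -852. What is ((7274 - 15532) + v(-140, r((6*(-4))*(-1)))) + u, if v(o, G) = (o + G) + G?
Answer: -37027/4 ≈ -9256.8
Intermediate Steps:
r(q) = -7/2 + 3/q (r(q) = 3/q + 7*(-½) = 3/q - 7/2 = -7/2 + 3/q)
v(o, G) = o + 2*G (v(o, G) = (G + o) + G = o + 2*G)
((7274 - 15532) + v(-140, r((6*(-4))*(-1)))) + u = ((7274 - 15532) + (-140 + 2*(-7/2 + 3/(((6*(-4))*(-1)))))) - 852 = (-8258 + (-140 + 2*(-7/2 + 3/((-24*(-1)))))) - 852 = (-8258 + (-140 + 2*(-7/2 + 3/24))) - 852 = (-8258 + (-140 + 2*(-7/2 + 3*(1/24)))) - 852 = (-8258 + (-140 + 2*(-7/2 + ⅛))) - 852 = (-8258 + (-140 + 2*(-27/8))) - 852 = (-8258 + (-140 - 27/4)) - 852 = (-8258 - 587/4) - 852 = -33619/4 - 852 = -37027/4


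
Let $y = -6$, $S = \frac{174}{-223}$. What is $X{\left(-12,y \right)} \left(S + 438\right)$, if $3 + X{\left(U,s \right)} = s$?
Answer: $- \frac{877500}{223} \approx -3935.0$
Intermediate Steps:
$S = - \frac{174}{223}$ ($S = 174 \left(- \frac{1}{223}\right) = - \frac{174}{223} \approx -0.78027$)
$X{\left(U,s \right)} = -3 + s$
$X{\left(-12,y \right)} \left(S + 438\right) = \left(-3 - 6\right) \left(- \frac{174}{223} + 438\right) = \left(-9\right) \frac{97500}{223} = - \frac{877500}{223}$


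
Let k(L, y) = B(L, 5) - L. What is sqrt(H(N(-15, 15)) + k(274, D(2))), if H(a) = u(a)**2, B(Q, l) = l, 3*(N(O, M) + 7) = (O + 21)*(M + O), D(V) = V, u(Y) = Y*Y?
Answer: 2*sqrt(533) ≈ 46.174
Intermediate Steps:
u(Y) = Y**2
N(O, M) = -7 + (21 + O)*(M + O)/3 (N(O, M) = -7 + ((O + 21)*(M + O))/3 = -7 + ((21 + O)*(M + O))/3 = -7 + (21 + O)*(M + O)/3)
k(L, y) = 5 - L
H(a) = a**4 (H(a) = (a**2)**2 = a**4)
sqrt(H(N(-15, 15)) + k(274, D(2))) = sqrt((-7 + 7*15 + 7*(-15) + (1/3)*(-15)**2 + (1/3)*15*(-15))**4 + (5 - 1*274)) = sqrt((-7 + 105 - 105 + (1/3)*225 - 75)**4 + (5 - 274)) = sqrt((-7 + 105 - 105 + 75 - 75)**4 - 269) = sqrt((-7)**4 - 269) = sqrt(2401 - 269) = sqrt(2132) = 2*sqrt(533)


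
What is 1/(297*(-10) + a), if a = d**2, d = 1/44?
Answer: -1936/5749919 ≈ -0.00033670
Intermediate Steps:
d = 1/44 ≈ 0.022727
a = 1/1936 (a = (1/44)**2 = 1/1936 ≈ 0.00051653)
1/(297*(-10) + a) = 1/(297*(-10) + 1/1936) = 1/(-2970 + 1/1936) = 1/(-5749919/1936) = -1936/5749919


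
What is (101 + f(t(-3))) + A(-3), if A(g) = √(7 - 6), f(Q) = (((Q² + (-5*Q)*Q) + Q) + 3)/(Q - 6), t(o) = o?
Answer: 106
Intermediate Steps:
f(Q) = (3 + Q - 4*Q²)/(-6 + Q) (f(Q) = (((Q² - 5*Q²) + Q) + 3)/(-6 + Q) = ((-4*Q² + Q) + 3)/(-6 + Q) = ((Q - 4*Q²) + 3)/(-6 + Q) = (3 + Q - 4*Q²)/(-6 + Q))
A(g) = 1 (A(g) = √1 = 1)
(101 + f(t(-3))) + A(-3) = (101 + (3 - 3 - 4*(-3)²)/(-6 - 3)) + 1 = (101 + (3 - 3 - 4*9)/(-9)) + 1 = (101 - (3 - 3 - 36)/9) + 1 = (101 - ⅑*(-36)) + 1 = (101 + 4) + 1 = 105 + 1 = 106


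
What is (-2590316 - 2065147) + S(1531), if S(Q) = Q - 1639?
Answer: -4655571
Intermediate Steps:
S(Q) = -1639 + Q
(-2590316 - 2065147) + S(1531) = (-2590316 - 2065147) + (-1639 + 1531) = -4655463 - 108 = -4655571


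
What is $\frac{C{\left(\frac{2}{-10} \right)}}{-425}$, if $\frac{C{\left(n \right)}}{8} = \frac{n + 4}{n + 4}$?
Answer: $- \frac{8}{425} \approx -0.018824$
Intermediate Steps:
$C{\left(n \right)} = 8$ ($C{\left(n \right)} = 8 \frac{n + 4}{n + 4} = 8 \frac{4 + n}{4 + n} = 8 \cdot 1 = 8$)
$\frac{C{\left(\frac{2}{-10} \right)}}{-425} = \frac{8}{-425} = 8 \left(- \frac{1}{425}\right) = - \frac{8}{425}$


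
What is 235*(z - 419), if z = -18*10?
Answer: -140765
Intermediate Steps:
z = -180
235*(z - 419) = 235*(-180 - 419) = 235*(-599) = -140765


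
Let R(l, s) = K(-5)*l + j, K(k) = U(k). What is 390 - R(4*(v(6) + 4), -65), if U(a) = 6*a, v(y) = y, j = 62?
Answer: 1528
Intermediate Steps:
K(k) = 6*k
R(l, s) = 62 - 30*l (R(l, s) = (6*(-5))*l + 62 = -30*l + 62 = 62 - 30*l)
390 - R(4*(v(6) + 4), -65) = 390 - (62 - 120*(6 + 4)) = 390 - (62 - 120*10) = 390 - (62 - 30*40) = 390 - (62 - 1200) = 390 - 1*(-1138) = 390 + 1138 = 1528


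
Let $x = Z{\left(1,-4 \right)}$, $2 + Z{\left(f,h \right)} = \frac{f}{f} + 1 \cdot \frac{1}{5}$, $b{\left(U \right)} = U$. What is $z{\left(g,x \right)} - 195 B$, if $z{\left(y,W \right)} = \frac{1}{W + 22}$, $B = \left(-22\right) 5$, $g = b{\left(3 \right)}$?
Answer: $\frac{2273705}{106} \approx 21450.0$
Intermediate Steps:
$g = 3$
$B = -110$
$Z{\left(f,h \right)} = - \frac{4}{5}$ ($Z{\left(f,h \right)} = -2 + \left(\frac{f}{f} + 1 \cdot \frac{1}{5}\right) = -2 + \left(1 + 1 \cdot \frac{1}{5}\right) = -2 + \left(1 + \frac{1}{5}\right) = -2 + \frac{6}{5} = - \frac{4}{5}$)
$x = - \frac{4}{5} \approx -0.8$
$z{\left(y,W \right)} = \frac{1}{22 + W}$
$z{\left(g,x \right)} - 195 B = \frac{1}{22 - \frac{4}{5}} - -21450 = \frac{1}{\frac{106}{5}} + 21450 = \frac{5}{106} + 21450 = \frac{2273705}{106}$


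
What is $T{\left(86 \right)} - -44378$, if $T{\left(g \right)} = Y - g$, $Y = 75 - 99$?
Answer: $44268$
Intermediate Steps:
$Y = -24$
$T{\left(g \right)} = -24 - g$
$T{\left(86 \right)} - -44378 = \left(-24 - 86\right) - -44378 = \left(-24 - 86\right) + 44378 = -110 + 44378 = 44268$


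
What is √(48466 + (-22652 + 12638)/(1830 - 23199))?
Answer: 4*√153690591918/7123 ≈ 220.15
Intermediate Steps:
√(48466 + (-22652 + 12638)/(1830 - 23199)) = √(48466 - 10014/(-21369)) = √(48466 - 10014*(-1/21369)) = √(48466 + 3338/7123) = √(345226656/7123) = 4*√153690591918/7123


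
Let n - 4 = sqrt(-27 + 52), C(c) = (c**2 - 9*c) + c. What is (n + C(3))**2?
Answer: 36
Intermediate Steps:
C(c) = c**2 - 8*c
n = 9 (n = 4 + sqrt(-27 + 52) = 4 + sqrt(25) = 4 + 5 = 9)
(n + C(3))**2 = (9 + 3*(-8 + 3))**2 = (9 + 3*(-5))**2 = (9 - 15)**2 = (-6)**2 = 36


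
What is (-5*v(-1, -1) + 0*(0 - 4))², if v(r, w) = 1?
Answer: 25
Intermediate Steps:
(-5*v(-1, -1) + 0*(0 - 4))² = (-5*1 + 0*(0 - 4))² = (-5 + 0*(-4))² = (-5 + 0)² = (-5)² = 25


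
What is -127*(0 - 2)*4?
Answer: 1016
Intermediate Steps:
-127*(0 - 2)*4 = -(-254)*4 = -127*(-8) = 1016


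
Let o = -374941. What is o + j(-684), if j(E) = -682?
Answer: -375623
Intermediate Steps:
o + j(-684) = -374941 - 682 = -375623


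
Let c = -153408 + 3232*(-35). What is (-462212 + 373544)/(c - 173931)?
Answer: 88668/440459 ≈ 0.20131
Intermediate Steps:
c = -266528 (c = -153408 - 113120 = -266528)
(-462212 + 373544)/(c - 173931) = (-462212 + 373544)/(-266528 - 173931) = -88668/(-440459) = -88668*(-1/440459) = 88668/440459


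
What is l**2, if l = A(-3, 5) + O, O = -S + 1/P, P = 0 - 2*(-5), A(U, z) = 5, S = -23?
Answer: 78961/100 ≈ 789.61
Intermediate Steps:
P = 10 (P = 0 + 10 = 10)
O = 231/10 (O = -1*(-23) + 1/10 = 23 + 1/10 = 231/10 ≈ 23.100)
l = 281/10 (l = 5 + 231/10 = 281/10 ≈ 28.100)
l**2 = (281/10)**2 = 78961/100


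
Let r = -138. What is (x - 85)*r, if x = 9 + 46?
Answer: 4140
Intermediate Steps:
x = 55
(x - 85)*r = (55 - 85)*(-138) = -30*(-138) = 4140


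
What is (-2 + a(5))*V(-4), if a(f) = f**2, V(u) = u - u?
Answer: 0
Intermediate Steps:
V(u) = 0
(-2 + a(5))*V(-4) = (-2 + 5**2)*0 = (-2 + 25)*0 = 23*0 = 0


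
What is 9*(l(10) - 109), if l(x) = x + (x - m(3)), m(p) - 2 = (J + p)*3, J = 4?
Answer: -1008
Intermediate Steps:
m(p) = 14 + 3*p (m(p) = 2 + (4 + p)*3 = 2 + (12 + 3*p) = 14 + 3*p)
l(x) = -23 + 2*x (l(x) = x + (x - (14 + 3*3)) = x + (x - (14 + 9)) = x + (x - 1*23) = x + (x - 23) = x + (-23 + x) = -23 + 2*x)
9*(l(10) - 109) = 9*((-23 + 2*10) - 109) = 9*((-23 + 20) - 109) = 9*(-3 - 109) = 9*(-112) = -1008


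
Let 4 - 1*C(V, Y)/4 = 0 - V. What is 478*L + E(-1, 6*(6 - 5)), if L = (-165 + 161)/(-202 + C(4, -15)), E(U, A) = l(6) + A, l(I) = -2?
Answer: 1296/85 ≈ 15.247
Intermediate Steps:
C(V, Y) = 16 + 4*V (C(V, Y) = 16 - 4*(0 - V) = 16 - (-4)*V = 16 + 4*V)
E(U, A) = -2 + A
L = 2/85 (L = (-165 + 161)/(-202 + (16 + 4*4)) = -4/(-202 + (16 + 16)) = -4/(-202 + 32) = -4/(-170) = -4*(-1/170) = 2/85 ≈ 0.023529)
478*L + E(-1, 6*(6 - 5)) = 478*(2/85) + (-2 + 6*(6 - 5)) = 956/85 + (-2 + 6*1) = 956/85 + (-2 + 6) = 956/85 + 4 = 1296/85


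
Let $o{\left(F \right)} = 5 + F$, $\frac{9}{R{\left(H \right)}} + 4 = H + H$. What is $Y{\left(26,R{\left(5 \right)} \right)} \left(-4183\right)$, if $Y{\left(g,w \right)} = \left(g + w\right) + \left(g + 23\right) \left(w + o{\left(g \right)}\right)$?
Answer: $-6776460$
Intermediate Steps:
$R{\left(H \right)} = \frac{9}{-4 + 2 H}$ ($R{\left(H \right)} = \frac{9}{-4 + \left(H + H\right)} = \frac{9}{-4 + 2 H}$)
$Y{\left(g,w \right)} = g + w + \left(23 + g\right) \left(5 + g + w\right)$ ($Y{\left(g,w \right)} = \left(g + w\right) + \left(g + 23\right) \left(w + \left(5 + g\right)\right) = \left(g + w\right) + \left(23 + g\right) \left(5 + g + w\right) = g + w + \left(23 + g\right) \left(5 + g + w\right)$)
$Y{\left(26,R{\left(5 \right)} \right)} \left(-4183\right) = \left(115 + 26^{2} + 24 \frac{9}{2 \left(-2 + 5\right)} + 29 \cdot 26 + 26 \frac{9}{2 \left(-2 + 5\right)}\right) \left(-4183\right) = \left(115 + 676 + 24 \frac{9}{2 \cdot 3} + 754 + 26 \frac{9}{2 \cdot 3}\right) \left(-4183\right) = \left(115 + 676 + 24 \cdot \frac{9}{2} \cdot \frac{1}{3} + 754 + 26 \cdot \frac{9}{2} \cdot \frac{1}{3}\right) \left(-4183\right) = \left(115 + 676 + 24 \cdot \frac{3}{2} + 754 + 26 \cdot \frac{3}{2}\right) \left(-4183\right) = \left(115 + 676 + 36 + 754 + 39\right) \left(-4183\right) = 1620 \left(-4183\right) = -6776460$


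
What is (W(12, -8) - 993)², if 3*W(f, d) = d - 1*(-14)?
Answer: 982081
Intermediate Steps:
W(f, d) = 14/3 + d/3 (W(f, d) = (d - 1*(-14))/3 = (d + 14)/3 = (14 + d)/3 = 14/3 + d/3)
(W(12, -8) - 993)² = ((14/3 + (⅓)*(-8)) - 993)² = ((14/3 - 8/3) - 993)² = (2 - 993)² = (-991)² = 982081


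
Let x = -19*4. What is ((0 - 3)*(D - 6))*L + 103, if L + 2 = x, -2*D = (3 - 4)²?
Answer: -1418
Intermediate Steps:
D = -½ (D = -(3 - 4)²/2 = -½*(-1)² = -½*1 = -½ ≈ -0.50000)
x = -76
L = -78 (L = -2 - 76 = -78)
((0 - 3)*(D - 6))*L + 103 = ((0 - 3)*(-½ - 6))*(-78) + 103 = -3*(-13/2)*(-78) + 103 = (39/2)*(-78) + 103 = -1521 + 103 = -1418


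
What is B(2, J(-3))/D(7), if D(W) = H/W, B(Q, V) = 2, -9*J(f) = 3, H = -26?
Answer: -7/13 ≈ -0.53846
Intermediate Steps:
J(f) = -1/3 (J(f) = -1/9*3 = -1/3)
D(W) = -26/W
B(2, J(-3))/D(7) = 2/((-26/7)) = 2/((-26*1/7)) = 2/(-26/7) = 2*(-7/26) = -7/13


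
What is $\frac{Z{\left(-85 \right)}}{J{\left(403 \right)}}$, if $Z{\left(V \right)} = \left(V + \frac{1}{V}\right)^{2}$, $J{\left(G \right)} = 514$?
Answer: $\frac{26107538}{1856825} \approx 14.06$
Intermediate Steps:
$\frac{Z{\left(-85 \right)}}{J{\left(403 \right)}} = \frac{\frac{1}{7225} \left(1 + \left(-85\right)^{2}\right)^{2}}{514} = \frac{\left(1 + 7225\right)^{2}}{7225} \cdot \frac{1}{514} = \frac{7226^{2}}{7225} \cdot \frac{1}{514} = \frac{1}{7225} \cdot 52215076 \cdot \frac{1}{514} = \frac{52215076}{7225} \cdot \frac{1}{514} = \frac{26107538}{1856825}$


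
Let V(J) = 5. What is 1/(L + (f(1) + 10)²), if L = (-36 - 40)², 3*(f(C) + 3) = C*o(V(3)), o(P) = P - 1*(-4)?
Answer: 1/5876 ≈ 0.00017018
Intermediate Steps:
o(P) = 4 + P (o(P) = P + 4 = 4 + P)
f(C) = -3 + 3*C (f(C) = -3 + (C*(4 + 5))/3 = -3 + (C*9)/3 = -3 + (9*C)/3 = -3 + 3*C)
L = 5776 (L = (-76)² = 5776)
1/(L + (f(1) + 10)²) = 1/(5776 + ((-3 + 3*1) + 10)²) = 1/(5776 + ((-3 + 3) + 10)²) = 1/(5776 + (0 + 10)²) = 1/(5776 + 10²) = 1/(5776 + 100) = 1/5876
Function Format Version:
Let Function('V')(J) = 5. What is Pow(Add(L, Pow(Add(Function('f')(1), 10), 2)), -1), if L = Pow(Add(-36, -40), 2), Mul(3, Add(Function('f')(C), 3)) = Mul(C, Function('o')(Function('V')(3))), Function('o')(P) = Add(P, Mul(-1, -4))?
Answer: Rational(1, 5876) ≈ 0.00017018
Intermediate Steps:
Function('o')(P) = Add(4, P) (Function('o')(P) = Add(P, 4) = Add(4, P))
Function('f')(C) = Add(-3, Mul(3, C)) (Function('f')(C) = Add(-3, Mul(Rational(1, 3), Mul(C, Add(4, 5)))) = Add(-3, Mul(Rational(1, 3), Mul(C, 9))) = Add(-3, Mul(Rational(1, 3), Mul(9, C))) = Add(-3, Mul(3, C)))
L = 5776 (L = Pow(-76, 2) = 5776)
Pow(Add(L, Pow(Add(Function('f')(1), 10), 2)), -1) = Pow(Add(5776, Pow(Add(Add(-3, Mul(3, 1)), 10), 2)), -1) = Pow(Add(5776, Pow(Add(Add(-3, 3), 10), 2)), -1) = Pow(Add(5776, Pow(Add(0, 10), 2)), -1) = Pow(Add(5776, Pow(10, 2)), -1) = Pow(Add(5776, 100), -1) = Pow(5876, -1) = Rational(1, 5876)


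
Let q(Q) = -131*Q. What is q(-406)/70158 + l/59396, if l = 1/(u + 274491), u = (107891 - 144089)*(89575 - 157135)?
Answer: 1287734221473219089/1698658622760073788 ≈ 0.75809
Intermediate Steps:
u = 2445536880 (u = -36198*(-67560) = 2445536880)
l = 1/2445811371 (l = 1/(2445536880 + 274491) = 1/2445811371 ≈ 4.0886e-10)
q(-406)/70158 + l/59396 = -131*(-406)/70158 + (1/2445811371)/59396 = 53186*(1/70158) + (1/2445811371)*(1/59396) = 26593/35079 + 1/145271412191916 = 1287734221473219089/1698658622760073788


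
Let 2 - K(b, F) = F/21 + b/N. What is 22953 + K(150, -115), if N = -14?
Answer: 482395/21 ≈ 22971.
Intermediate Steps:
K(b, F) = 2 - F/21 + b/14 (K(b, F) = 2 - (F/21 + b/(-14)) = 2 - (F*(1/21) + b*(-1/14)) = 2 - (F/21 - b/14) = 2 - (-b/14 + F/21) = 2 + (-F/21 + b/14) = 2 - F/21 + b/14)
22953 + K(150, -115) = 22953 + (2 - 1/21*(-115) + (1/14)*150) = 22953 + (2 + 115/21 + 75/7) = 22953 + 382/21 = 482395/21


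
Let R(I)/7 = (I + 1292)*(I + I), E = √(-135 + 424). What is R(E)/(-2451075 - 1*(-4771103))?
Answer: 155771/1160014 ≈ 0.13428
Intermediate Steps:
E = 17 (E = √289 = 17)
R(I) = 14*I*(1292 + I) (R(I) = 7*((I + 1292)*(I + I)) = 7*((1292 + I)*(2*I)) = 7*(2*I*(1292 + I)) = 14*I*(1292 + I))
R(E)/(-2451075 - 1*(-4771103)) = (14*17*(1292 + 17))/(-2451075 - 1*(-4771103)) = (14*17*1309)/(-2451075 + 4771103) = 311542/2320028 = 311542*(1/2320028) = 155771/1160014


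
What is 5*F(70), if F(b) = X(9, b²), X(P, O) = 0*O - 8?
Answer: -40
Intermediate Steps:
X(P, O) = -8 (X(P, O) = 0 - 8 = -8)
F(b) = -8
5*F(70) = 5*(-8) = -40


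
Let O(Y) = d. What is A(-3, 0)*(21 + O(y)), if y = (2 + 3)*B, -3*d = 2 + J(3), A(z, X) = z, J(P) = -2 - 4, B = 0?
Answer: -67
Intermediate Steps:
J(P) = -6
d = 4/3 (d = -(2 - 6)/3 = -1/3*(-4) = 4/3 ≈ 1.3333)
y = 0 (y = (2 + 3)*0 = 5*0 = 0)
O(Y) = 4/3
A(-3, 0)*(21 + O(y)) = -3*(21 + 4/3) = -3*67/3 = -67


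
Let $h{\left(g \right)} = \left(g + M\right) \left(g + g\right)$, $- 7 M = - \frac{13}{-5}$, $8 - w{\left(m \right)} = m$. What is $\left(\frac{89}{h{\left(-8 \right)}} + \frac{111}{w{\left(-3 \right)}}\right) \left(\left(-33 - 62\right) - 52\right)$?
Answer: $- \frac{81531051}{51568} \approx -1581.0$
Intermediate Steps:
$w{\left(m \right)} = 8 - m$
$M = - \frac{13}{35}$ ($M = - \frac{\left(-13\right) \frac{1}{-5}}{7} = - \frac{\left(-13\right) \left(- \frac{1}{5}\right)}{7} = \left(- \frac{1}{7}\right) \frac{13}{5} = - \frac{13}{35} \approx -0.37143$)
$h{\left(g \right)} = 2 g \left(- \frac{13}{35} + g\right)$ ($h{\left(g \right)} = \left(g - \frac{13}{35}\right) \left(g + g\right) = \left(- \frac{13}{35} + g\right) 2 g = 2 g \left(- \frac{13}{35} + g\right)$)
$\left(\frac{89}{h{\left(-8 \right)}} + \frac{111}{w{\left(-3 \right)}}\right) \left(\left(-33 - 62\right) - 52\right) = \left(\frac{89}{\frac{2}{35} \left(-8\right) \left(-13 + 35 \left(-8\right)\right)} + \frac{111}{8 - -3}\right) \left(\left(-33 - 62\right) - 52\right) = \left(\frac{89}{\frac{2}{35} \left(-8\right) \left(-13 - 280\right)} + \frac{111}{8 + 3}\right) \left(-95 - 52\right) = \left(\frac{89}{\frac{2}{35} \left(-8\right) \left(-293\right)} + \frac{111}{11}\right) \left(-147\right) = \left(\frac{89}{\frac{4688}{35}} + 111 \cdot \frac{1}{11}\right) \left(-147\right) = \left(89 \cdot \frac{35}{4688} + \frac{111}{11}\right) \left(-147\right) = \left(\frac{3115}{4688} + \frac{111}{11}\right) \left(-147\right) = \frac{554633}{51568} \left(-147\right) = - \frac{81531051}{51568}$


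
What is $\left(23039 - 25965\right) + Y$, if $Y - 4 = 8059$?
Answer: $5137$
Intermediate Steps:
$Y = 8063$ ($Y = 4 + 8059 = 8063$)
$\left(23039 - 25965\right) + Y = \left(23039 - 25965\right) + 8063 = -2926 + 8063 = 5137$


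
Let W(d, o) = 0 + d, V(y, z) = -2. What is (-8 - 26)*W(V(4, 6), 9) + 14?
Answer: 82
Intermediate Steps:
W(d, o) = d
(-8 - 26)*W(V(4, 6), 9) + 14 = (-8 - 26)*(-2) + 14 = -34*(-2) + 14 = 68 + 14 = 82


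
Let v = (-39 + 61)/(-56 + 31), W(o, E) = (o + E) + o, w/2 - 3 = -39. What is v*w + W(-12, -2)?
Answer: 934/25 ≈ 37.360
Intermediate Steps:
w = -72 (w = 6 + 2*(-39) = 6 - 78 = -72)
W(o, E) = E + 2*o (W(o, E) = (E + o) + o = E + 2*o)
v = -22/25 (v = 22/(-25) = 22*(-1/25) = -22/25 ≈ -0.88000)
v*w + W(-12, -2) = -22/25*(-72) + (-2 + 2*(-12)) = 1584/25 + (-2 - 24) = 1584/25 - 26 = 934/25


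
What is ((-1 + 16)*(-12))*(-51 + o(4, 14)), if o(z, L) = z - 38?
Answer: 15300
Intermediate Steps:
o(z, L) = -38 + z
((-1 + 16)*(-12))*(-51 + o(4, 14)) = ((-1 + 16)*(-12))*(-51 + (-38 + 4)) = (15*(-12))*(-51 - 34) = -180*(-85) = 15300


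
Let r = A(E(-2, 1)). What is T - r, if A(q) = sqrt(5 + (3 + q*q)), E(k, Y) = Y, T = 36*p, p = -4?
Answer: -147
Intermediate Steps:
T = -144 (T = 36*(-4) = -144)
A(q) = sqrt(8 + q**2) (A(q) = sqrt(5 + (3 + q**2)) = sqrt(8 + q**2))
r = 3 (r = sqrt(8 + 1**2) = sqrt(8 + 1) = sqrt(9) = 3)
T - r = -144 - 1*3 = -144 - 3 = -147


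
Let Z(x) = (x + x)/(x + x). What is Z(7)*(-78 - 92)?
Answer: -170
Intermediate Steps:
Z(x) = 1 (Z(x) = (2*x)/((2*x)) = (2*x)*(1/(2*x)) = 1)
Z(7)*(-78 - 92) = 1*(-78 - 92) = 1*(-170) = -170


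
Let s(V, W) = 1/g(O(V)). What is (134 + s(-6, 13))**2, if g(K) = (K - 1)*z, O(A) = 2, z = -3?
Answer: 160801/9 ≈ 17867.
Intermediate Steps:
g(K) = 3 - 3*K (g(K) = (K - 1)*(-3) = (-1 + K)*(-3) = 3 - 3*K)
s(V, W) = -1/3 (s(V, W) = 1/(3 - 3*2) = 1/(3 - 6) = 1/(-3) = -1/3)
(134 + s(-6, 13))**2 = (134 - 1/3)**2 = (401/3)**2 = 160801/9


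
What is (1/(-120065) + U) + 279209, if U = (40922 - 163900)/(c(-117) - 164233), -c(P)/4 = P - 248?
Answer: 5456691251657002/19543340245 ≈ 2.7921e+5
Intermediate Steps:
c(P) = 992 - 4*P (c(P) = -4*(P - 248) = -4*(-248 + P) = 992 - 4*P)
U = 122978/162773 (U = (40922 - 163900)/((992 - 4*(-117)) - 164233) = -122978/((992 + 468) - 164233) = -122978/(1460 - 164233) = -122978/(-162773) = -122978*(-1/162773) = 122978/162773 ≈ 0.75552)
(1/(-120065) + U) + 279209 = (1/(-120065) + 122978/162773) + 279209 = (-1/120065 + 122978/162773) + 279209 = 14765190797/19543340245 + 279209 = 5456691251657002/19543340245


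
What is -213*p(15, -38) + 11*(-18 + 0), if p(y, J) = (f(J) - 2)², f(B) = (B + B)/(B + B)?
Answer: -411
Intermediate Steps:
f(B) = 1 (f(B) = (2*B)/((2*B)) = (2*B)*(1/(2*B)) = 1)
p(y, J) = 1 (p(y, J) = (1 - 2)² = (-1)² = 1)
-213*p(15, -38) + 11*(-18 + 0) = -213*1 + 11*(-18 + 0) = -213 + 11*(-18) = -213 - 198 = -411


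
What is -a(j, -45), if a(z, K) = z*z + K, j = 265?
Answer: -70180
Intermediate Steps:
a(z, K) = K + z**2 (a(z, K) = z**2 + K = K + z**2)
-a(j, -45) = -(-45 + 265**2) = -(-45 + 70225) = -1*70180 = -70180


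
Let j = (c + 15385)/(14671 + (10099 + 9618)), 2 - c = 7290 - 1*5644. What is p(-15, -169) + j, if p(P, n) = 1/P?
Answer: 171727/515820 ≈ 0.33292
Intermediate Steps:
c = -1644 (c = 2 - (7290 - 1*5644) = 2 - (7290 - 5644) = 2 - 1*1646 = 2 - 1646 = -1644)
j = 13741/34388 (j = (-1644 + 15385)/(14671 + (10099 + 9618)) = 13741/(14671 + 19717) = 13741/34388 ≈ 0.39959)
p(-15, -169) + j = 1/(-15) + 13741/34388 = -1/15 + 13741/34388 = 171727/515820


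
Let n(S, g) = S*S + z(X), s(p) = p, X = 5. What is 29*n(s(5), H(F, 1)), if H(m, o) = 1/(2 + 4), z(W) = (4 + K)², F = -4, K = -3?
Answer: 754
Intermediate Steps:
z(W) = 1 (z(W) = (4 - 3)² = 1² = 1)
H(m, o) = ⅙ (H(m, o) = 1/6 = ⅙)
n(S, g) = 1 + S² (n(S, g) = S*S + 1 = S² + 1 = 1 + S²)
29*n(s(5), H(F, 1)) = 29*(1 + 5²) = 29*(1 + 25) = 29*26 = 754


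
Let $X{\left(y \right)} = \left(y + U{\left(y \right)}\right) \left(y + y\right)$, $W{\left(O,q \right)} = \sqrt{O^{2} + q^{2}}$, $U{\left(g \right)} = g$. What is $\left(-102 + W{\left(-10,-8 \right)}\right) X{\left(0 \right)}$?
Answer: $0$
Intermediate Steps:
$X{\left(y \right)} = 4 y^{2}$ ($X{\left(y \right)} = \left(y + y\right) \left(y + y\right) = 2 y 2 y = 4 y^{2}$)
$\left(-102 + W{\left(-10,-8 \right)}\right) X{\left(0 \right)} = \left(-102 + \sqrt{\left(-10\right)^{2} + \left(-8\right)^{2}}\right) 4 \cdot 0^{2} = \left(-102 + \sqrt{100 + 64}\right) 4 \cdot 0 = \left(-102 + \sqrt{164}\right) 0 = \left(-102 + 2 \sqrt{41}\right) 0 = 0$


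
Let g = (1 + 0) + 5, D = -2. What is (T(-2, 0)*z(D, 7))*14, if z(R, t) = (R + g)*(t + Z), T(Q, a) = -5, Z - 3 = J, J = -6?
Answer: -1120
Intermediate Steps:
Z = -3 (Z = 3 - 6 = -3)
g = 6 (g = 1 + 5 = 6)
z(R, t) = (-3 + t)*(6 + R) (z(R, t) = (R + 6)*(t - 3) = (6 + R)*(-3 + t) = (-3 + t)*(6 + R))
(T(-2, 0)*z(D, 7))*14 = -5*(-18 - 3*(-2) + 6*7 - 2*7)*14 = -5*(-18 + 6 + 42 - 14)*14 = -5*16*14 = -80*14 = -1120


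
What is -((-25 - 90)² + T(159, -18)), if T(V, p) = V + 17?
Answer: -13401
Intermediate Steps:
T(V, p) = 17 + V
-((-25 - 90)² + T(159, -18)) = -((-25 - 90)² + (17 + 159)) = -((-115)² + 176) = -(13225 + 176) = -1*13401 = -13401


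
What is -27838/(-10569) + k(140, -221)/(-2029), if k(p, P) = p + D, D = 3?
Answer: 54971935/21444501 ≈ 2.5634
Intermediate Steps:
k(p, P) = 3 + p (k(p, P) = p + 3 = 3 + p)
-27838/(-10569) + k(140, -221)/(-2029) = -27838/(-10569) + (3 + 140)/(-2029) = -27838*(-1/10569) + 143*(-1/2029) = 27838/10569 - 143/2029 = 54971935/21444501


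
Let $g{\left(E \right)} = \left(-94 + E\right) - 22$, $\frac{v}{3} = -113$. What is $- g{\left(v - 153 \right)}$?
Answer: $608$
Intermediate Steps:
$v = -339$ ($v = 3 \left(-113\right) = -339$)
$g{\left(E \right)} = -116 + E$
$- g{\left(v - 153 \right)} = - (-116 - 492) = \left(-1\right) \left(-608\right) = 608$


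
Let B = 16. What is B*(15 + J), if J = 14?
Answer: 464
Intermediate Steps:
B*(15 + J) = 16*(15 + 14) = 16*29 = 464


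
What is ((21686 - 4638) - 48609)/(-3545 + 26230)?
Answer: -31561/22685 ≈ -1.3913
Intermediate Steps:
((21686 - 4638) - 48609)/(-3545 + 26230) = (17048 - 48609)/22685 = -31561*1/22685 = -31561/22685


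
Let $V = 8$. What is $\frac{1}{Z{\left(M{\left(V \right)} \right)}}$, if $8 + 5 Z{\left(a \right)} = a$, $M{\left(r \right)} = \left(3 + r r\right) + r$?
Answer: $\frac{5}{67} \approx 0.074627$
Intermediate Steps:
$M{\left(r \right)} = 3 + r + r^{2}$ ($M{\left(r \right)} = \left(3 + r^{2}\right) + r = 3 + r + r^{2}$)
$Z{\left(a \right)} = - \frac{8}{5} + \frac{a}{5}$
$\frac{1}{Z{\left(M{\left(V \right)} \right)}} = \frac{1}{- \frac{8}{5} + \frac{3 + 8 + 8^{2}}{5}} = \frac{1}{- \frac{8}{5} + \frac{3 + 8 + 64}{5}} = \frac{1}{- \frac{8}{5} + \frac{1}{5} \cdot 75} = \frac{1}{- \frac{8}{5} + 15} = \frac{1}{\frac{67}{5}} = \frac{5}{67}$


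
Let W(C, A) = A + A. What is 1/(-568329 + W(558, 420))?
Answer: -1/567489 ≈ -1.7621e-6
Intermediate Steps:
W(C, A) = 2*A
1/(-568329 + W(558, 420)) = 1/(-568329 + 2*420) = 1/(-568329 + 840) = 1/(-567489) = -1/567489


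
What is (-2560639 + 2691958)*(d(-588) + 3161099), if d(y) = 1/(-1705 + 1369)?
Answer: 46492584229299/112 ≈ 4.1511e+11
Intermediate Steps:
d(y) = -1/336 (d(y) = 1/(-336) = -1/336)
(-2560639 + 2691958)*(d(-588) + 3161099) = (-2560639 + 2691958)*(-1/336 + 3161099) = 131319*(1062129263/336) = 46492584229299/112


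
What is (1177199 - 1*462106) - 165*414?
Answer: 646783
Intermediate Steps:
(1177199 - 1*462106) - 165*414 = (1177199 - 462106) - 1*68310 = 715093 - 68310 = 646783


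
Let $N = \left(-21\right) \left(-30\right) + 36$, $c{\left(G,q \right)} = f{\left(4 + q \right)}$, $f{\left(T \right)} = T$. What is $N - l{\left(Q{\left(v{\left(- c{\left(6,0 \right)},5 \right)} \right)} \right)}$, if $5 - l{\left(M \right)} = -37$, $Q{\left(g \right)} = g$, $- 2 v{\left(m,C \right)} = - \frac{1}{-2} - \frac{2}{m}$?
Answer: $624$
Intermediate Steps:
$c{\left(G,q \right)} = 4 + q$
$v{\left(m,C \right)} = - \frac{1}{4} + \frac{1}{m}$ ($v{\left(m,C \right)} = - \frac{- \frac{1}{-2} - \frac{2}{m}}{2} = - \frac{\left(-1\right) \left(- \frac{1}{2}\right) - \frac{2}{m}}{2} = - \frac{\frac{1}{2} - \frac{2}{m}}{2} = - \frac{1}{4} + \frac{1}{m}$)
$l{\left(M \right)} = 42$ ($l{\left(M \right)} = 5 - -37 = 5 + 37 = 42$)
$N = 666$ ($N = 630 + 36 = 666$)
$N - l{\left(Q{\left(v{\left(- c{\left(6,0 \right)},5 \right)} \right)} \right)} = 666 - 42 = 624$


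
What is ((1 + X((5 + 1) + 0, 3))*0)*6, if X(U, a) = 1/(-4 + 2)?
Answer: 0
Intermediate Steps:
X(U, a) = -½ (X(U, a) = 1/(-2) = -½)
((1 + X((5 + 1) + 0, 3))*0)*6 = ((1 - ½)*0)*6 = ((½)*0)*6 = 0*6 = 0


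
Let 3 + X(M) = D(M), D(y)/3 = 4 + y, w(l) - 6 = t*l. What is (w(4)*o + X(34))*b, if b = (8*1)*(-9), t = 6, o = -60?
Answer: 121608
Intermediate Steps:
w(l) = 6 + 6*l
b = -72 (b = 8*(-9) = -72)
D(y) = 12 + 3*y (D(y) = 3*(4 + y) = 12 + 3*y)
X(M) = 9 + 3*M (X(M) = -3 + (12 + 3*M) = 9 + 3*M)
(w(4)*o + X(34))*b = ((6 + 6*4)*(-60) + (9 + 3*34))*(-72) = ((6 + 24)*(-60) + (9 + 102))*(-72) = (30*(-60) + 111)*(-72) = (-1800 + 111)*(-72) = -1689*(-72) = 121608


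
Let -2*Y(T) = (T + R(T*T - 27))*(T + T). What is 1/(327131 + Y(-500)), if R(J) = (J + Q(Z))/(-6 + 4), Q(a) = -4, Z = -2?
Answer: -1/62415119 ≈ -1.6022e-8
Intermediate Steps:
R(J) = 2 - J/2 (R(J) = (J - 4)/(-6 + 4) = (-4 + J)/(-2) = (-4 + J)*(-½) = 2 - J/2)
Y(T) = -T*(31/2 + T - T²/2) (Y(T) = -(T + (2 - (T*T - 27)/2))*(T + T)/2 = -(T + (2 - (T² - 27)/2))*2*T/2 = -(T + (2 - (-27 + T²)/2))*2*T/2 = -(T + (2 + (27/2 - T²/2)))*2*T/2 = -(T + (31/2 - T²/2))*2*T/2 = -(31/2 + T - T²/2)*2*T/2 = -T*(31/2 + T - T²/2))
1/(327131 + Y(-500)) = 1/(327131 + (½)*(-500)*(-31 + (-500)² - 2*(-500))) = 1/(327131 + (½)*(-500)*(-31 + 250000 + 1000)) = 1/(327131 + (½)*(-500)*250969) = 1/(327131 - 62742250) = 1/(-62415119) = -1/62415119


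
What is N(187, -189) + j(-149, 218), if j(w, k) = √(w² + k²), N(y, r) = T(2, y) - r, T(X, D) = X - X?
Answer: 189 + 5*√2789 ≈ 453.05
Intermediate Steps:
T(X, D) = 0
N(y, r) = -r (N(y, r) = 0 - r = -r)
j(w, k) = √(k² + w²)
N(187, -189) + j(-149, 218) = -1*(-189) + √(218² + (-149)²) = 189 + √(47524 + 22201) = 189 + √69725 = 189 + 5*√2789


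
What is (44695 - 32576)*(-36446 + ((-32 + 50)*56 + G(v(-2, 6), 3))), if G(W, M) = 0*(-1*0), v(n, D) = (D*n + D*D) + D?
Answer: -429473122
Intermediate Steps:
v(n, D) = D + D**2 + D*n (v(n, D) = (D*n + D**2) + D = (D**2 + D*n) + D = D + D**2 + D*n)
G(W, M) = 0 (G(W, M) = 0*0 = 0)
(44695 - 32576)*(-36446 + ((-32 + 50)*56 + G(v(-2, 6), 3))) = (44695 - 32576)*(-36446 + ((-32 + 50)*56 + 0)) = 12119*(-36446 + (18*56 + 0)) = 12119*(-36446 + (1008 + 0)) = 12119*(-36446 + 1008) = 12119*(-35438) = -429473122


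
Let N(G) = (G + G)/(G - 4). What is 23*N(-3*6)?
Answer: 414/11 ≈ 37.636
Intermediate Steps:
N(G) = 2*G/(-4 + G) (N(G) = (2*G)/(-4 + G) = 2*G/(-4 + G))
23*N(-3*6) = 23*(2*(-3*6)/(-4 - 3*6)) = 23*(2*(-18)/(-4 - 18)) = 23*(2*(-18)/(-22)) = 23*(2*(-18)*(-1/22)) = 23*(18/11) = 414/11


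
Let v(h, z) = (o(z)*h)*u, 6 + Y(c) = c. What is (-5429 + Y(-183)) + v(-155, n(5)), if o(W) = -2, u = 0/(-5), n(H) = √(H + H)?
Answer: -5618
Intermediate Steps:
n(H) = √2*√H (n(H) = √(2*H) = √2*√H)
u = 0 (u = 0*(-⅕) = 0)
Y(c) = -6 + c
v(h, z) = 0 (v(h, z) = -2*h*0 = 0)
(-5429 + Y(-183)) + v(-155, n(5)) = (-5429 + (-6 - 183)) + 0 = (-5429 - 189) + 0 = -5618 + 0 = -5618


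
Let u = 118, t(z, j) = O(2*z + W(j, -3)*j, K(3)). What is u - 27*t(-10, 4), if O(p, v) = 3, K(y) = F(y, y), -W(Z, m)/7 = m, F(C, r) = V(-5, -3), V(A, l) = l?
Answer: 37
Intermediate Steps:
F(C, r) = -3
W(Z, m) = -7*m
K(y) = -3
t(z, j) = 3
u - 27*t(-10, 4) = 118 - 27*3 = 118 - 81 = 37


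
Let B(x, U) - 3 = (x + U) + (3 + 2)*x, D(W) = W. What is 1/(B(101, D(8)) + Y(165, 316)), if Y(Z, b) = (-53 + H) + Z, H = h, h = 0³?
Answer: 1/729 ≈ 0.0013717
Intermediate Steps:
h = 0
H = 0
B(x, U) = 3 + U + 6*x (B(x, U) = 3 + ((x + U) + (3 + 2)*x) = 3 + ((U + x) + 5*x) = 3 + (U + 6*x) = 3 + U + 6*x)
Y(Z, b) = -53 + Z (Y(Z, b) = (-53 + 0) + Z = -53 + Z)
1/(B(101, D(8)) + Y(165, 316)) = 1/((3 + 8 + 6*101) + (-53 + 165)) = 1/((3 + 8 + 606) + 112) = 1/(617 + 112) = 1/729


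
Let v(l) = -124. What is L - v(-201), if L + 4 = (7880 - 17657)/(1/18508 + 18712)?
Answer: 41377650924/346321697 ≈ 119.48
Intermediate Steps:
L = -1566239504/346321697 (L = -4 + (7880 - 17657)/(1/18508 + 18712) = -4 - 9777/(1/18508 + 18712) = -4 - 9777/346321697/18508 = -4 - 9777*18508/346321697 = -4 - 180952716/346321697 = -1566239504/346321697 ≈ -4.5225)
L - v(-201) = -1566239504/346321697 - 1*(-124) = -1566239504/346321697 + 124 = 41377650924/346321697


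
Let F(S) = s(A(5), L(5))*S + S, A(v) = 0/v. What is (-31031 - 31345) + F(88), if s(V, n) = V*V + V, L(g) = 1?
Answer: -62288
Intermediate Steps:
A(v) = 0
s(V, n) = V + V² (s(V, n) = V² + V = V + V²)
F(S) = S (F(S) = (0*(1 + 0))*S + S = (0*1)*S + S = 0*S + S = 0 + S = S)
(-31031 - 31345) + F(88) = (-31031 - 31345) + 88 = -62376 + 88 = -62288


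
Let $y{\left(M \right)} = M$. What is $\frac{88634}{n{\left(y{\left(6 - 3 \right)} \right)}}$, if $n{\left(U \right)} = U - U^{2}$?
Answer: $- \frac{44317}{3} \approx -14772.0$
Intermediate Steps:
$\frac{88634}{n{\left(y{\left(6 - 3 \right)} \right)}} = \frac{88634}{\left(6 - 3\right) \left(1 - \left(6 - 3\right)\right)} = \frac{88634}{3 \left(1 - 3\right)} = \frac{88634}{3 \left(-2\right)} = \frac{88634}{-6} = 88634 \left(- \frac{1}{6}\right) = - \frac{44317}{3}$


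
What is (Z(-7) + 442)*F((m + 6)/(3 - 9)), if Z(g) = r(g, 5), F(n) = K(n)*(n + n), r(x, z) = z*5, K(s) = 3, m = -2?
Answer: -1868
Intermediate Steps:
r(x, z) = 5*z
F(n) = 6*n (F(n) = 3*(n + n) = 3*(2*n) = 6*n)
Z(g) = 25 (Z(g) = 5*5 = 25)
(Z(-7) + 442)*F((m + 6)/(3 - 9)) = (25 + 442)*(6*((-2 + 6)/(3 - 9))) = 467*(6*(4/(-6))) = 467*(6*(4*(-⅙))) = 467*(6*(-⅔)) = 467*(-4) = -1868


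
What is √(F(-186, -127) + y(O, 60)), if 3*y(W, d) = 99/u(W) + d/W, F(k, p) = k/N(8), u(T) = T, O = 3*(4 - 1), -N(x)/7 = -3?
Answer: I*√1309/21 ≈ 1.7229*I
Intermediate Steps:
N(x) = 21 (N(x) = -7*(-3) = 21)
O = 9 (O = 3*3 = 9)
F(k, p) = k/21
y(W, d) = 33/W + d/(3*W) (y(W, d) = (99/W + d/W)/3 = 33/W + d/(3*W))
√(F(-186, -127) + y(O, 60)) = √((1/21)*(-186) + (⅓)*(99 + 60)/9) = √(-62/7 + (⅓)*(⅑)*159) = √(-62/7 + 53/9) = √(-187/63) = I*√1309/21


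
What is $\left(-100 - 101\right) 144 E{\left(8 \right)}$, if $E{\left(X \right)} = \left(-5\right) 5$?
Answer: $723600$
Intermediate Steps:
$E{\left(X \right)} = -25$
$\left(-100 - 101\right) 144 E{\left(8 \right)} = \left(-100 - 101\right) 144 \left(-25\right) = \left(-201\right) 144 \left(-25\right) = \left(-28944\right) \left(-25\right) = 723600$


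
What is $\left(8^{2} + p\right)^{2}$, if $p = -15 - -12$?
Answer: $3721$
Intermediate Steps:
$p = -3$ ($p = -15 + 12 = -3$)
$\left(8^{2} + p\right)^{2} = \left(8^{2} - 3\right)^{2} = \left(64 - 3\right)^{2} = 61^{2} = 3721$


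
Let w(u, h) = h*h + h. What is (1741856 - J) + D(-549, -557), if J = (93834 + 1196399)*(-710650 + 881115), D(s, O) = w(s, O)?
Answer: -219937516797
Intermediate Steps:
w(u, h) = h + h**2 (w(u, h) = h**2 + h = h + h**2)
D(s, O) = O*(1 + O)
J = 219939568345 (J = 1290233*170465 = 219939568345)
(1741856 - J) + D(-549, -557) = (1741856 - 1*219939568345) - 557*(1 - 557) = (1741856 - 219939568345) - 557*(-556) = -219937826489 + 309692 = -219937516797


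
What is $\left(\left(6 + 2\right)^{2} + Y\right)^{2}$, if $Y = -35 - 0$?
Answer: $841$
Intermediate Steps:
$Y = -35$ ($Y = -35 + 0 = -35$)
$\left(\left(6 + 2\right)^{2} + Y\right)^{2} = \left(\left(6 + 2\right)^{2} - 35\right)^{2} = \left(8^{2} - 35\right)^{2} = \left(64 - 35\right)^{2} = 29^{2} = 841$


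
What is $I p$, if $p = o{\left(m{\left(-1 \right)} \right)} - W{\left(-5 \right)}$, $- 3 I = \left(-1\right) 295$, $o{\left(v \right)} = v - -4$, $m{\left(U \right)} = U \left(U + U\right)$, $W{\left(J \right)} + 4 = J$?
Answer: $1475$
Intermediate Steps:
$W{\left(J \right)} = -4 + J$
$m{\left(U \right)} = 2 U^{2}$ ($m{\left(U \right)} = U 2 U = 2 U^{2}$)
$o{\left(v \right)} = 4 + v$ ($o{\left(v \right)} = v + 4 = 4 + v$)
$I = \frac{295}{3}$ ($I = - \frac{\left(-1\right) 295}{3} = \left(- \frac{1}{3}\right) \left(-295\right) = \frac{295}{3} \approx 98.333$)
$p = 15$ ($p = \left(4 + 2 \left(-1\right)^{2}\right) - \left(-4 - 5\right) = \left(4 + 2 \cdot 1\right) - -9 = \left(4 + 2\right) + 9 = 6 + 9 = 15$)
$I p = \frac{295}{3} \cdot 15 = 1475$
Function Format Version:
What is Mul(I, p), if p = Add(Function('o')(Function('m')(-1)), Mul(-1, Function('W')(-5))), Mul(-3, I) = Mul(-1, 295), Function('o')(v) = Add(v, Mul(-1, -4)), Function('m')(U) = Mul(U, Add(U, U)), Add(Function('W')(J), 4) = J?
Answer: 1475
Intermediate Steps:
Function('W')(J) = Add(-4, J)
Function('m')(U) = Mul(2, Pow(U, 2)) (Function('m')(U) = Mul(U, Mul(2, U)) = Mul(2, Pow(U, 2)))
Function('o')(v) = Add(4, v) (Function('o')(v) = Add(v, 4) = Add(4, v))
I = Rational(295, 3) (I = Mul(Rational(-1, 3), Mul(-1, 295)) = Mul(Rational(-1, 3), -295) = Rational(295, 3) ≈ 98.333)
p = 15 (p = Add(Add(4, Mul(2, Pow(-1, 2))), Mul(-1, Add(-4, -5))) = Add(Add(4, Mul(2, 1)), Mul(-1, -9)) = Add(Add(4, 2), 9) = Add(6, 9) = 15)
Mul(I, p) = Mul(Rational(295, 3), 15) = 1475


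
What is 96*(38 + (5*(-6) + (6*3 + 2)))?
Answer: 2688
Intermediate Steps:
96*(38 + (5*(-6) + (6*3 + 2))) = 96*(38 + (-30 + (18 + 2))) = 96*(38 + (-30 + 20)) = 96*(38 - 10) = 96*28 = 2688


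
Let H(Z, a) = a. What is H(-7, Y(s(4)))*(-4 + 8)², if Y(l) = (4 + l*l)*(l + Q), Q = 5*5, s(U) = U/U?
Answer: 2080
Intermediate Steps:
s(U) = 1
Q = 25
Y(l) = (4 + l²)*(25 + l) (Y(l) = (4 + l*l)*(l + 25) = (4 + l²)*(25 + l))
H(-7, Y(s(4)))*(-4 + 8)² = (100 + 1³ + 4*1 + 25*1²)*(-4 + 8)² = (100 + 1 + 4 + 25*1)*4² = (100 + 1 + 4 + 25)*16 = 130*16 = 2080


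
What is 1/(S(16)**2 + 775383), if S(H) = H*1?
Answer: 1/775639 ≈ 1.2893e-6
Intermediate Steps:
S(H) = H
1/(S(16)**2 + 775383) = 1/(16**2 + 775383) = 1/(256 + 775383) = 1/775639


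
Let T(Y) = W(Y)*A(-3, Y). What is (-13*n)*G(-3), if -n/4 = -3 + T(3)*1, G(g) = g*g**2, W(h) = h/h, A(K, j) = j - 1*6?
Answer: 8424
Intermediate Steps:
A(K, j) = -6 + j (A(K, j) = j - 6 = -6 + j)
W(h) = 1
T(Y) = -6 + Y (T(Y) = 1*(-6 + Y) = -6 + Y)
G(g) = g**3
n = 24 (n = -4*(-3 + (-6 + 3)*1) = -4*(-3 - 3*1) = -4*(-3 - 3) = -4*(-6) = 24)
(-13*n)*G(-3) = -13*24*(-3)**3 = -312*(-27) = 8424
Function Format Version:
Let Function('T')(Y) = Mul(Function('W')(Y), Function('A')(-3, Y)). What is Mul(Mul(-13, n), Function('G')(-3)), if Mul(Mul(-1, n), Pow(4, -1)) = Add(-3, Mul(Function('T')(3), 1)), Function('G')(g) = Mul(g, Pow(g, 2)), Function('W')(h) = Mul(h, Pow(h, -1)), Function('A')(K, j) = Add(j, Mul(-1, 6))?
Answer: 8424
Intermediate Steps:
Function('A')(K, j) = Add(-6, j) (Function('A')(K, j) = Add(j, -6) = Add(-6, j))
Function('W')(h) = 1
Function('T')(Y) = Add(-6, Y) (Function('T')(Y) = Mul(1, Add(-6, Y)) = Add(-6, Y))
Function('G')(g) = Pow(g, 3)
n = 24 (n = Mul(-4, Add(-3, Mul(Add(-6, 3), 1))) = Mul(-4, Add(-3, Mul(-3, 1))) = Mul(-4, Add(-3, -3)) = Mul(-4, -6) = 24)
Mul(Mul(-13, n), Function('G')(-3)) = Mul(Mul(-13, 24), Pow(-3, 3)) = Mul(-312, -27) = 8424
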